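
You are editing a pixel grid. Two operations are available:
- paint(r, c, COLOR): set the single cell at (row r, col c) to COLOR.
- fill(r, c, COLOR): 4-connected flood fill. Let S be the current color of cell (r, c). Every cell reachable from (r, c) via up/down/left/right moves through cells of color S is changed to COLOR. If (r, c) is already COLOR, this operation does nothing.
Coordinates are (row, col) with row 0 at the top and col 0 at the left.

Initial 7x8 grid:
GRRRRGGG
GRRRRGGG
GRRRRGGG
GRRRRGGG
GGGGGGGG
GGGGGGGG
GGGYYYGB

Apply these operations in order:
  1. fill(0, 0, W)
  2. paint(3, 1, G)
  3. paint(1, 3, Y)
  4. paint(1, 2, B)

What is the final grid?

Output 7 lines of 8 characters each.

After op 1 fill(0,0,W) [36 cells changed]:
WRRRRWWW
WRRRRWWW
WRRRRWWW
WRRRRWWW
WWWWWWWW
WWWWWWWW
WWWYYYWB
After op 2 paint(3,1,G):
WRRRRWWW
WRRRRWWW
WRRRRWWW
WGRRRWWW
WWWWWWWW
WWWWWWWW
WWWYYYWB
After op 3 paint(1,3,Y):
WRRRRWWW
WRRYRWWW
WRRRRWWW
WGRRRWWW
WWWWWWWW
WWWWWWWW
WWWYYYWB
After op 4 paint(1,2,B):
WRRRRWWW
WRBYRWWW
WRRRRWWW
WGRRRWWW
WWWWWWWW
WWWWWWWW
WWWYYYWB

Answer: WRRRRWWW
WRBYRWWW
WRRRRWWW
WGRRRWWW
WWWWWWWW
WWWWWWWW
WWWYYYWB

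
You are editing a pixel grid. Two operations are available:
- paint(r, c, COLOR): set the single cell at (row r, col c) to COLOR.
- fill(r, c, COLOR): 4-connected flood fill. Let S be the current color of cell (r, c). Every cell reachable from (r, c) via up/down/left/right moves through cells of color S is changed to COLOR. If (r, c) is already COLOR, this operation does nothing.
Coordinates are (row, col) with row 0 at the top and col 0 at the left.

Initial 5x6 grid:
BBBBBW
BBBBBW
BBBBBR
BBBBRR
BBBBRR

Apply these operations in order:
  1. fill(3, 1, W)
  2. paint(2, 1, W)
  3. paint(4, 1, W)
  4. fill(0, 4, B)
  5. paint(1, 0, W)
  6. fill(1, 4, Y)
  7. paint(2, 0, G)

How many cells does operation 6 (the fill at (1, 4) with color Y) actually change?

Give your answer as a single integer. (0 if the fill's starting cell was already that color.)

Answer: 24

Derivation:
After op 1 fill(3,1,W) [23 cells changed]:
WWWWWW
WWWWWW
WWWWWR
WWWWRR
WWWWRR
After op 2 paint(2,1,W):
WWWWWW
WWWWWW
WWWWWR
WWWWRR
WWWWRR
After op 3 paint(4,1,W):
WWWWWW
WWWWWW
WWWWWR
WWWWRR
WWWWRR
After op 4 fill(0,4,B) [25 cells changed]:
BBBBBB
BBBBBB
BBBBBR
BBBBRR
BBBBRR
After op 5 paint(1,0,W):
BBBBBB
WBBBBB
BBBBBR
BBBBRR
BBBBRR
After op 6 fill(1,4,Y) [24 cells changed]:
YYYYYY
WYYYYY
YYYYYR
YYYYRR
YYYYRR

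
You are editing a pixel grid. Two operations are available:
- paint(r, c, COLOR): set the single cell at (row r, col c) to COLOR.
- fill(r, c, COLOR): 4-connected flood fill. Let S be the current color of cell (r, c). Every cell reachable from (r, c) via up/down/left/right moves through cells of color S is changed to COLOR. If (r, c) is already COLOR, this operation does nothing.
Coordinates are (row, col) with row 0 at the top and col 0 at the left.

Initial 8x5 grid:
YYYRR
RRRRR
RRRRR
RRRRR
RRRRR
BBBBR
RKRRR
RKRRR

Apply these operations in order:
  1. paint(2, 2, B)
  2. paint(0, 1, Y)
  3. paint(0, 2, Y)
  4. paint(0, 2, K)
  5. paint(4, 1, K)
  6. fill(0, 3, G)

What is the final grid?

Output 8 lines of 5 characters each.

Answer: YYKGG
GGGGG
GGBGG
GGGGG
GKGGG
BBBBG
RKGGG
RKGGG

Derivation:
After op 1 paint(2,2,B):
YYYRR
RRRRR
RRBRR
RRRRR
RRRRR
BBBBR
RKRRR
RKRRR
After op 2 paint(0,1,Y):
YYYRR
RRRRR
RRBRR
RRRRR
RRRRR
BBBBR
RKRRR
RKRRR
After op 3 paint(0,2,Y):
YYYRR
RRRRR
RRBRR
RRRRR
RRRRR
BBBBR
RKRRR
RKRRR
After op 4 paint(0,2,K):
YYKRR
RRRRR
RRBRR
RRRRR
RRRRR
BBBBR
RKRRR
RKRRR
After op 5 paint(4,1,K):
YYKRR
RRRRR
RRBRR
RRRRR
RKRRR
BBBBR
RKRRR
RKRRR
After op 6 fill(0,3,G) [27 cells changed]:
YYKGG
GGGGG
GGBGG
GGGGG
GKGGG
BBBBG
RKGGG
RKGGG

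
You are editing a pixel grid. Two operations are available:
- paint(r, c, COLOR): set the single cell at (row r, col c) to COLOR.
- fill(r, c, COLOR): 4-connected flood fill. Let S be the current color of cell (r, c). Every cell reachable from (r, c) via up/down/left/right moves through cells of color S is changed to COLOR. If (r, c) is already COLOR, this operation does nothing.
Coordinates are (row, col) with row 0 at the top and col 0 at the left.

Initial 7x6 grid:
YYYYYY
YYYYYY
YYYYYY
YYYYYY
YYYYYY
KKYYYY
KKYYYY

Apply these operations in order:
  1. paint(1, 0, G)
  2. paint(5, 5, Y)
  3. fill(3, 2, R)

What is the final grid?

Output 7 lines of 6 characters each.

After op 1 paint(1,0,G):
YYYYYY
GYYYYY
YYYYYY
YYYYYY
YYYYYY
KKYYYY
KKYYYY
After op 2 paint(5,5,Y):
YYYYYY
GYYYYY
YYYYYY
YYYYYY
YYYYYY
KKYYYY
KKYYYY
After op 3 fill(3,2,R) [37 cells changed]:
RRRRRR
GRRRRR
RRRRRR
RRRRRR
RRRRRR
KKRRRR
KKRRRR

Answer: RRRRRR
GRRRRR
RRRRRR
RRRRRR
RRRRRR
KKRRRR
KKRRRR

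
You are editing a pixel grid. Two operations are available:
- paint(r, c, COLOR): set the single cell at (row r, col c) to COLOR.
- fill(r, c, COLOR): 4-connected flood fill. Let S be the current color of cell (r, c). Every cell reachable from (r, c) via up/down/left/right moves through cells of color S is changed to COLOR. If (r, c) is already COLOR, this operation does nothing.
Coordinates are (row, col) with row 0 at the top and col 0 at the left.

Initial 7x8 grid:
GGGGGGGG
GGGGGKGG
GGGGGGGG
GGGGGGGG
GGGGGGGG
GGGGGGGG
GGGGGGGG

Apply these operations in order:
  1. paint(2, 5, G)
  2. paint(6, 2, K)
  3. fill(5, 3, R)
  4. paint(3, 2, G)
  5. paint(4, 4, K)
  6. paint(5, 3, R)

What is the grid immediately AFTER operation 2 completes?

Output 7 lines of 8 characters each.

After op 1 paint(2,5,G):
GGGGGGGG
GGGGGKGG
GGGGGGGG
GGGGGGGG
GGGGGGGG
GGGGGGGG
GGGGGGGG
After op 2 paint(6,2,K):
GGGGGGGG
GGGGGKGG
GGGGGGGG
GGGGGGGG
GGGGGGGG
GGGGGGGG
GGKGGGGG

Answer: GGGGGGGG
GGGGGKGG
GGGGGGGG
GGGGGGGG
GGGGGGGG
GGGGGGGG
GGKGGGGG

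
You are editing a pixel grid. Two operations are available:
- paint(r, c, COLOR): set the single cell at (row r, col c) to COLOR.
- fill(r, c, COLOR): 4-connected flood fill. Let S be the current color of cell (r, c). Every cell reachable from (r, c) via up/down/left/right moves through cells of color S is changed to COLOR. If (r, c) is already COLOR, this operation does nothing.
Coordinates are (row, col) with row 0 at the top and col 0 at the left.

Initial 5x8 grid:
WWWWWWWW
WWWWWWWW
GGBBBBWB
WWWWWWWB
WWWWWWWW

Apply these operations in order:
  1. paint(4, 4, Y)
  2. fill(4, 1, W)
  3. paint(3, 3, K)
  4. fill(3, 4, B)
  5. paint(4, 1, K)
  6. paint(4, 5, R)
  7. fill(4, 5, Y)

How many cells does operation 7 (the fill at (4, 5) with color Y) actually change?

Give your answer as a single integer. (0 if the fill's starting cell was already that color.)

After op 1 paint(4,4,Y):
WWWWWWWW
WWWWWWWW
GGBBBBWB
WWWWWWWB
WWWWYWWW
After op 2 fill(4,1,W) [0 cells changed]:
WWWWWWWW
WWWWWWWW
GGBBBBWB
WWWWWWWB
WWWWYWWW
After op 3 paint(3,3,K):
WWWWWWWW
WWWWWWWW
GGBBBBWB
WWWKWWWB
WWWWYWWW
After op 4 fill(3,4,B) [23 cells changed]:
BBBBBBBB
BBBBBBBB
GGBBBBBB
WWWKBBBB
WWWWYBBB
After op 5 paint(4,1,K):
BBBBBBBB
BBBBBBBB
GGBBBBBB
WWWKBBBB
WKWWYBBB
After op 6 paint(4,5,R):
BBBBBBBB
BBBBBBBB
GGBBBBBB
WWWKBBBB
WKWWYRBB
After op 7 fill(4,5,Y) [1 cells changed]:
BBBBBBBB
BBBBBBBB
GGBBBBBB
WWWKBBBB
WKWWYYBB

Answer: 1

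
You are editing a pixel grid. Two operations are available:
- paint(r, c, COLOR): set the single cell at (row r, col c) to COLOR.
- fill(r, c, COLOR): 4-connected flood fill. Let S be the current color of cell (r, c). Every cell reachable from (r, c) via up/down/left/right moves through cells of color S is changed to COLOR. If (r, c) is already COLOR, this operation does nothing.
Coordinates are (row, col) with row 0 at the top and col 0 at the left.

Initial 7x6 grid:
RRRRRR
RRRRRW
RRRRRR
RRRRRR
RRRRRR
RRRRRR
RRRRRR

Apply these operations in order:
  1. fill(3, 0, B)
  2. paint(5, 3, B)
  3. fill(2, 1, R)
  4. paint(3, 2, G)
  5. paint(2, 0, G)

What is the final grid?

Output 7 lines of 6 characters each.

After op 1 fill(3,0,B) [41 cells changed]:
BBBBBB
BBBBBW
BBBBBB
BBBBBB
BBBBBB
BBBBBB
BBBBBB
After op 2 paint(5,3,B):
BBBBBB
BBBBBW
BBBBBB
BBBBBB
BBBBBB
BBBBBB
BBBBBB
After op 3 fill(2,1,R) [41 cells changed]:
RRRRRR
RRRRRW
RRRRRR
RRRRRR
RRRRRR
RRRRRR
RRRRRR
After op 4 paint(3,2,G):
RRRRRR
RRRRRW
RRRRRR
RRGRRR
RRRRRR
RRRRRR
RRRRRR
After op 5 paint(2,0,G):
RRRRRR
RRRRRW
GRRRRR
RRGRRR
RRRRRR
RRRRRR
RRRRRR

Answer: RRRRRR
RRRRRW
GRRRRR
RRGRRR
RRRRRR
RRRRRR
RRRRRR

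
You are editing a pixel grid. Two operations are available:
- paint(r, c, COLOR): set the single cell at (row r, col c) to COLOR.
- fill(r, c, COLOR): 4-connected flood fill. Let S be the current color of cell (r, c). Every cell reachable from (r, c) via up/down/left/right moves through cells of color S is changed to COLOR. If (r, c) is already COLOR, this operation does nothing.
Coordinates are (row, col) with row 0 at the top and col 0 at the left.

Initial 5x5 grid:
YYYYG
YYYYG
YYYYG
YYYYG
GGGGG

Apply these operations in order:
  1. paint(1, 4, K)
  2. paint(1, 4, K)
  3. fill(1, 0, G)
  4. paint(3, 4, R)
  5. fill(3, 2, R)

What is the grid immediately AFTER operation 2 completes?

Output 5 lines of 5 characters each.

Answer: YYYYG
YYYYK
YYYYG
YYYYG
GGGGG

Derivation:
After op 1 paint(1,4,K):
YYYYG
YYYYK
YYYYG
YYYYG
GGGGG
After op 2 paint(1,4,K):
YYYYG
YYYYK
YYYYG
YYYYG
GGGGG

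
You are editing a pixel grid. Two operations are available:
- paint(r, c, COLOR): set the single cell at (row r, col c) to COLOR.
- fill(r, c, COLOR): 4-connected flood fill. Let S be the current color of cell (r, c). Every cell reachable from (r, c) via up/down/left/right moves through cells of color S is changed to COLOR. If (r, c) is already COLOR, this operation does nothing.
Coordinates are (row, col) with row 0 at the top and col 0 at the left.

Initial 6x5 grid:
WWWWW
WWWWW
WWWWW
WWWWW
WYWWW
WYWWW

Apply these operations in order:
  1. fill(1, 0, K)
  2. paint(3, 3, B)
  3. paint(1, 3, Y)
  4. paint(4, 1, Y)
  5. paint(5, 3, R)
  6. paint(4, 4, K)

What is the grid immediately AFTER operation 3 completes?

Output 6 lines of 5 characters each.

After op 1 fill(1,0,K) [28 cells changed]:
KKKKK
KKKKK
KKKKK
KKKKK
KYKKK
KYKKK
After op 2 paint(3,3,B):
KKKKK
KKKKK
KKKKK
KKKBK
KYKKK
KYKKK
After op 3 paint(1,3,Y):
KKKKK
KKKYK
KKKKK
KKKBK
KYKKK
KYKKK

Answer: KKKKK
KKKYK
KKKKK
KKKBK
KYKKK
KYKKK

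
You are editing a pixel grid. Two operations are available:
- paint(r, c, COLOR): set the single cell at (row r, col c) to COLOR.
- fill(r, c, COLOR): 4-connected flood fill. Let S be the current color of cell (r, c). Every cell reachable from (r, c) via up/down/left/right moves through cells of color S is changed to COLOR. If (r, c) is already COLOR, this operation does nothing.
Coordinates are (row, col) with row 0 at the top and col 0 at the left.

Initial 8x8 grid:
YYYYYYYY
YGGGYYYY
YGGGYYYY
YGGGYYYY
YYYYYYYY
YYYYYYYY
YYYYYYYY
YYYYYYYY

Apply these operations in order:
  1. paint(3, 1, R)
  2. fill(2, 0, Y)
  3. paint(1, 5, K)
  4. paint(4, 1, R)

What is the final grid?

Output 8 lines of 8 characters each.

Answer: YYYYYYYY
YGGGYKYY
YGGGYYYY
YRGGYYYY
YRYYYYYY
YYYYYYYY
YYYYYYYY
YYYYYYYY

Derivation:
After op 1 paint(3,1,R):
YYYYYYYY
YGGGYYYY
YGGGYYYY
YRGGYYYY
YYYYYYYY
YYYYYYYY
YYYYYYYY
YYYYYYYY
After op 2 fill(2,0,Y) [0 cells changed]:
YYYYYYYY
YGGGYYYY
YGGGYYYY
YRGGYYYY
YYYYYYYY
YYYYYYYY
YYYYYYYY
YYYYYYYY
After op 3 paint(1,5,K):
YYYYYYYY
YGGGYKYY
YGGGYYYY
YRGGYYYY
YYYYYYYY
YYYYYYYY
YYYYYYYY
YYYYYYYY
After op 4 paint(4,1,R):
YYYYYYYY
YGGGYKYY
YGGGYYYY
YRGGYYYY
YRYYYYYY
YYYYYYYY
YYYYYYYY
YYYYYYYY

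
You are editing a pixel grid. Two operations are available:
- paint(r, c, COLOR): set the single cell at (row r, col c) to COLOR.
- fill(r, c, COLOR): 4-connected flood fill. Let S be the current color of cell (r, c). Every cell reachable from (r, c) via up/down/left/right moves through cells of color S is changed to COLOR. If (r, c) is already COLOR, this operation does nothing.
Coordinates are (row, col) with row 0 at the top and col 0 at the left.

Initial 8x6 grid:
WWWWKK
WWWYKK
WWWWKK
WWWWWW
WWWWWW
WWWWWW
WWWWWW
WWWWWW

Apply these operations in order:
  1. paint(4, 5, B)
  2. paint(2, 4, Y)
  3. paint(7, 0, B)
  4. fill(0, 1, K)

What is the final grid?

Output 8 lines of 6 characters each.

After op 1 paint(4,5,B):
WWWWKK
WWWYKK
WWWWKK
WWWWWW
WWWWWB
WWWWWW
WWWWWW
WWWWWW
After op 2 paint(2,4,Y):
WWWWKK
WWWYKK
WWWWYK
WWWWWW
WWWWWB
WWWWWW
WWWWWW
WWWWWW
After op 3 paint(7,0,B):
WWWWKK
WWWYKK
WWWWYK
WWWWWW
WWWWWB
WWWWWW
WWWWWW
BWWWWW
After op 4 fill(0,1,K) [39 cells changed]:
KKKKKK
KKKYKK
KKKKYK
KKKKKK
KKKKKB
KKKKKK
KKKKKK
BKKKKK

Answer: KKKKKK
KKKYKK
KKKKYK
KKKKKK
KKKKKB
KKKKKK
KKKKKK
BKKKKK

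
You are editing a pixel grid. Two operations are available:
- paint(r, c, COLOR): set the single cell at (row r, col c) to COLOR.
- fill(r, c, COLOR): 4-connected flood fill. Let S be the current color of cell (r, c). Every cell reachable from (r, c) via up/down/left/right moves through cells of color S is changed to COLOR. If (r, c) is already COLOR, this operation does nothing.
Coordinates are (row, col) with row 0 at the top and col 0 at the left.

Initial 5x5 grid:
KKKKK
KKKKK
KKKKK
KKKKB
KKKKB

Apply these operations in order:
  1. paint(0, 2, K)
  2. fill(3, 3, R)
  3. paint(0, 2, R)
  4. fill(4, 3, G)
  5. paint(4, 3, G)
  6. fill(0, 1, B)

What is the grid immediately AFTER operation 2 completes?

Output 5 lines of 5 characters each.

After op 1 paint(0,2,K):
KKKKK
KKKKK
KKKKK
KKKKB
KKKKB
After op 2 fill(3,3,R) [23 cells changed]:
RRRRR
RRRRR
RRRRR
RRRRB
RRRRB

Answer: RRRRR
RRRRR
RRRRR
RRRRB
RRRRB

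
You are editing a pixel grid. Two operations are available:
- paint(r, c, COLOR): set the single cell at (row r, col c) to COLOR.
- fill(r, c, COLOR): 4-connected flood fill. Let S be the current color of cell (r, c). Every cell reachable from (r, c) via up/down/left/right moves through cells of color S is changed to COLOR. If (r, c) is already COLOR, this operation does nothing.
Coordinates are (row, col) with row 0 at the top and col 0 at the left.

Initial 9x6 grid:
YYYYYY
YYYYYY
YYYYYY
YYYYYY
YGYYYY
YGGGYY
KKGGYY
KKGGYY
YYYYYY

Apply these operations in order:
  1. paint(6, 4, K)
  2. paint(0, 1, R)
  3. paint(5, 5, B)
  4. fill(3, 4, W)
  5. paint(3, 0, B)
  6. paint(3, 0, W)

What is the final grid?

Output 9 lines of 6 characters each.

Answer: WRWWWW
WWWWWW
WWWWWW
WWWWWW
WGWWWW
WGGGWB
KKGGKY
KKGGYY
YYYYYY

Derivation:
After op 1 paint(6,4,K):
YYYYYY
YYYYYY
YYYYYY
YYYYYY
YGYYYY
YGGGYY
KKGGKY
KKGGYY
YYYYYY
After op 2 paint(0,1,R):
YRYYYY
YYYYYY
YYYYYY
YYYYYY
YGYYYY
YGGGYY
KKGGKY
KKGGYY
YYYYYY
After op 3 paint(5,5,B):
YRYYYY
YYYYYY
YYYYYY
YYYYYY
YGYYYY
YGGGYB
KKGGKY
KKGGYY
YYYYYY
After op 4 fill(3,4,W) [30 cells changed]:
WRWWWW
WWWWWW
WWWWWW
WWWWWW
WGWWWW
WGGGWB
KKGGKY
KKGGYY
YYYYYY
After op 5 paint(3,0,B):
WRWWWW
WWWWWW
WWWWWW
BWWWWW
WGWWWW
WGGGWB
KKGGKY
KKGGYY
YYYYYY
After op 6 paint(3,0,W):
WRWWWW
WWWWWW
WWWWWW
WWWWWW
WGWWWW
WGGGWB
KKGGKY
KKGGYY
YYYYYY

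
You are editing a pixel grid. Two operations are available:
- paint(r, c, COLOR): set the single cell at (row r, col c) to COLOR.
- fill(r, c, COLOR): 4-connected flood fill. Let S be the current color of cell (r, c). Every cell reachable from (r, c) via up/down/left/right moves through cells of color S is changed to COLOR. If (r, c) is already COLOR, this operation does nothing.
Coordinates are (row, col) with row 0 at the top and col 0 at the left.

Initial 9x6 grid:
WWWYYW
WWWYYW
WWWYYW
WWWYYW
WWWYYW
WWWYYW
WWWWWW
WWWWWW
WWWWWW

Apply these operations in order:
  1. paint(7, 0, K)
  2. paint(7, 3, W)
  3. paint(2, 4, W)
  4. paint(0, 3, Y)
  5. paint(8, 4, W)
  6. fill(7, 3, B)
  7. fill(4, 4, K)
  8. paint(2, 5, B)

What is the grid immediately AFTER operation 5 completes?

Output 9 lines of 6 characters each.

After op 1 paint(7,0,K):
WWWYYW
WWWYYW
WWWYYW
WWWYYW
WWWYYW
WWWYYW
WWWWWW
KWWWWW
WWWWWW
After op 2 paint(7,3,W):
WWWYYW
WWWYYW
WWWYYW
WWWYYW
WWWYYW
WWWYYW
WWWWWW
KWWWWW
WWWWWW
After op 3 paint(2,4,W):
WWWYYW
WWWYYW
WWWYWW
WWWYYW
WWWYYW
WWWYYW
WWWWWW
KWWWWW
WWWWWW
After op 4 paint(0,3,Y):
WWWYYW
WWWYYW
WWWYWW
WWWYYW
WWWYYW
WWWYYW
WWWWWW
KWWWWW
WWWWWW
After op 5 paint(8,4,W):
WWWYYW
WWWYYW
WWWYWW
WWWYYW
WWWYYW
WWWYYW
WWWWWW
KWWWWW
WWWWWW

Answer: WWWYYW
WWWYYW
WWWYWW
WWWYYW
WWWYYW
WWWYYW
WWWWWW
KWWWWW
WWWWWW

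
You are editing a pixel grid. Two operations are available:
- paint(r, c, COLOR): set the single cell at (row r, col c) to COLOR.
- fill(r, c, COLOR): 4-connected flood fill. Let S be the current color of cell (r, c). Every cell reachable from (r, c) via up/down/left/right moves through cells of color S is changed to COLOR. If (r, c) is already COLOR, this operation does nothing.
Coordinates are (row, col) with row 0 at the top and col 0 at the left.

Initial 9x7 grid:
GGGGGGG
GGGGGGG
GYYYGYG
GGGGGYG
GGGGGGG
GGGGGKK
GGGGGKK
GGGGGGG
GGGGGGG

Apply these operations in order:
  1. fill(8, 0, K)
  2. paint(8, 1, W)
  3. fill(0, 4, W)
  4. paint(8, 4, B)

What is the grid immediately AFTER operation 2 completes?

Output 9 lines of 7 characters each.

After op 1 fill(8,0,K) [54 cells changed]:
KKKKKKK
KKKKKKK
KYYYKYK
KKKKKYK
KKKKKKK
KKKKKKK
KKKKKKK
KKKKKKK
KKKKKKK
After op 2 paint(8,1,W):
KKKKKKK
KKKKKKK
KYYYKYK
KKKKKYK
KKKKKKK
KKKKKKK
KKKKKKK
KKKKKKK
KWKKKKK

Answer: KKKKKKK
KKKKKKK
KYYYKYK
KKKKKYK
KKKKKKK
KKKKKKK
KKKKKKK
KKKKKKK
KWKKKKK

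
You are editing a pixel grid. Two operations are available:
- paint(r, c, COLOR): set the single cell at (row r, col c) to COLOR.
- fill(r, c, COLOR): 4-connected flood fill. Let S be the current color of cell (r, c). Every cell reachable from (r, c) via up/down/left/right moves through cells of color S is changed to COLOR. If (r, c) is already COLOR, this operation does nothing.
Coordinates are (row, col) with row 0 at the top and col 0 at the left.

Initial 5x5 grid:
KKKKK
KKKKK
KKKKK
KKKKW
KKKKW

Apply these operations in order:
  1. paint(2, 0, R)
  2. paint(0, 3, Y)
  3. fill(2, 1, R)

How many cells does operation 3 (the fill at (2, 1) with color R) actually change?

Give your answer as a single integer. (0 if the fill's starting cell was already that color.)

After op 1 paint(2,0,R):
KKKKK
KKKKK
RKKKK
KKKKW
KKKKW
After op 2 paint(0,3,Y):
KKKYK
KKKKK
RKKKK
KKKKW
KKKKW
After op 3 fill(2,1,R) [21 cells changed]:
RRRYR
RRRRR
RRRRR
RRRRW
RRRRW

Answer: 21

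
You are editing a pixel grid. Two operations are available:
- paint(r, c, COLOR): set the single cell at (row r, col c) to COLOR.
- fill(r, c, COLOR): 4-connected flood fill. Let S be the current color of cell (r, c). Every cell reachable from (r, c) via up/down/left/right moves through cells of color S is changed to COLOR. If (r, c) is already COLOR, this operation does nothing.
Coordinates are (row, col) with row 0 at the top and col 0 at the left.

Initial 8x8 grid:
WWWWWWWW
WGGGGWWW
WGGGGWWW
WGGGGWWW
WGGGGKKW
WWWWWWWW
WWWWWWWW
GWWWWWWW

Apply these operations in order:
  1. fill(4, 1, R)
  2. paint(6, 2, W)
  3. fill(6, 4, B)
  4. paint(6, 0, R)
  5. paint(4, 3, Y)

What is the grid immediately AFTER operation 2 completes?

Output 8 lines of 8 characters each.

After op 1 fill(4,1,R) [16 cells changed]:
WWWWWWWW
WRRRRWWW
WRRRRWWW
WRRRRWWW
WRRRRKKW
WWWWWWWW
WWWWWWWW
GWWWWWWW
After op 2 paint(6,2,W):
WWWWWWWW
WRRRRWWW
WRRRRWWW
WRRRRWWW
WRRRRKKW
WWWWWWWW
WWWWWWWW
GWWWWWWW

Answer: WWWWWWWW
WRRRRWWW
WRRRRWWW
WRRRRWWW
WRRRRKKW
WWWWWWWW
WWWWWWWW
GWWWWWWW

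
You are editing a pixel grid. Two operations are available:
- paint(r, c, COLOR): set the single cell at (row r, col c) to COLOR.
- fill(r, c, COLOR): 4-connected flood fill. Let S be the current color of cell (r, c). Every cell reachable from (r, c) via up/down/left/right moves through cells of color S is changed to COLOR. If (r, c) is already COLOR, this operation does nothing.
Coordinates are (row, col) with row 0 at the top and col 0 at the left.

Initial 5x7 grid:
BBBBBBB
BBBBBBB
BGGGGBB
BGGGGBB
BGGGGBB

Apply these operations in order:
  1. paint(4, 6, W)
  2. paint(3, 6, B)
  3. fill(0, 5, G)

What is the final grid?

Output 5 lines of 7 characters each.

After op 1 paint(4,6,W):
BBBBBBB
BBBBBBB
BGGGGBB
BGGGGBB
BGGGGBW
After op 2 paint(3,6,B):
BBBBBBB
BBBBBBB
BGGGGBB
BGGGGBB
BGGGGBW
After op 3 fill(0,5,G) [22 cells changed]:
GGGGGGG
GGGGGGG
GGGGGGG
GGGGGGG
GGGGGGW

Answer: GGGGGGG
GGGGGGG
GGGGGGG
GGGGGGG
GGGGGGW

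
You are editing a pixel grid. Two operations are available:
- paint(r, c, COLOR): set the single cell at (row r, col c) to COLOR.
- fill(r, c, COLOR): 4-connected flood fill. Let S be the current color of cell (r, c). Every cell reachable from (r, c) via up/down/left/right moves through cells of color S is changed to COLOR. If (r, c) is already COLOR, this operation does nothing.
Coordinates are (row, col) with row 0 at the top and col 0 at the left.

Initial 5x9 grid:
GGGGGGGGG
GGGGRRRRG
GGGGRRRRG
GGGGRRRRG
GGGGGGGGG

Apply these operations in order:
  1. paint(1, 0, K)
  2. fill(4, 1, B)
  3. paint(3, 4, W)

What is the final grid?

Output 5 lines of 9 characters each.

After op 1 paint(1,0,K):
GGGGGGGGG
KGGGRRRRG
GGGGRRRRG
GGGGRRRRG
GGGGGGGGG
After op 2 fill(4,1,B) [32 cells changed]:
BBBBBBBBB
KBBBRRRRB
BBBBRRRRB
BBBBRRRRB
BBBBBBBBB
After op 3 paint(3,4,W):
BBBBBBBBB
KBBBRRRRB
BBBBRRRRB
BBBBWRRRB
BBBBBBBBB

Answer: BBBBBBBBB
KBBBRRRRB
BBBBRRRRB
BBBBWRRRB
BBBBBBBBB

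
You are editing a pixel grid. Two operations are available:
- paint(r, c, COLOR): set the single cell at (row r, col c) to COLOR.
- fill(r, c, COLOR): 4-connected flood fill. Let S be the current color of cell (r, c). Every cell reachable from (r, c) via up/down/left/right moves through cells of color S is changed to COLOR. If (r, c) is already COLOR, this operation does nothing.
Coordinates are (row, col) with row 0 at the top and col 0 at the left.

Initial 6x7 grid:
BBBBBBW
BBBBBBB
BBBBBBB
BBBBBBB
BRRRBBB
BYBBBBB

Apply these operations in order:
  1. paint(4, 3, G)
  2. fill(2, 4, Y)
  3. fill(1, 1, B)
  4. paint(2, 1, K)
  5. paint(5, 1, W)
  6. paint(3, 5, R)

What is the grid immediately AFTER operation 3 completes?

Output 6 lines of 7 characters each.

Answer: BBBBBBW
BBBBBBB
BBBBBBB
BBBBBBB
BRRGBBB
BBBBBBB

Derivation:
After op 1 paint(4,3,G):
BBBBBBW
BBBBBBB
BBBBBBB
BBBBBBB
BRRGBBB
BYBBBBB
After op 2 fill(2,4,Y) [37 cells changed]:
YYYYYYW
YYYYYYY
YYYYYYY
YYYYYYY
YRRGYYY
YYYYYYY
After op 3 fill(1,1,B) [38 cells changed]:
BBBBBBW
BBBBBBB
BBBBBBB
BBBBBBB
BRRGBBB
BBBBBBB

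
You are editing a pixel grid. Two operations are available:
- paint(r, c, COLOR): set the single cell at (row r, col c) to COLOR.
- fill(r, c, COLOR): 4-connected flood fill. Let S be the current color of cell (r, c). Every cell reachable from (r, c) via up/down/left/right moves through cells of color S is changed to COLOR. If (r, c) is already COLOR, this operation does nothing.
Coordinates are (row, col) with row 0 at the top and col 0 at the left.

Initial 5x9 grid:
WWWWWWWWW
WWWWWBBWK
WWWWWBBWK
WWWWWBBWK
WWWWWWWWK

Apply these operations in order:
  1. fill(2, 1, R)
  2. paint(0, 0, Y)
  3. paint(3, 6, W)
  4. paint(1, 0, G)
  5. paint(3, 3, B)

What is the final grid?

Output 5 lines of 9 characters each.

After op 1 fill(2,1,R) [35 cells changed]:
RRRRRRRRR
RRRRRBBRK
RRRRRBBRK
RRRRRBBRK
RRRRRRRRK
After op 2 paint(0,0,Y):
YRRRRRRRR
RRRRRBBRK
RRRRRBBRK
RRRRRBBRK
RRRRRRRRK
After op 3 paint(3,6,W):
YRRRRRRRR
RRRRRBBRK
RRRRRBBRK
RRRRRBWRK
RRRRRRRRK
After op 4 paint(1,0,G):
YRRRRRRRR
GRRRRBBRK
RRRRRBBRK
RRRRRBWRK
RRRRRRRRK
After op 5 paint(3,3,B):
YRRRRRRRR
GRRRRBBRK
RRRRRBBRK
RRRBRBWRK
RRRRRRRRK

Answer: YRRRRRRRR
GRRRRBBRK
RRRRRBBRK
RRRBRBWRK
RRRRRRRRK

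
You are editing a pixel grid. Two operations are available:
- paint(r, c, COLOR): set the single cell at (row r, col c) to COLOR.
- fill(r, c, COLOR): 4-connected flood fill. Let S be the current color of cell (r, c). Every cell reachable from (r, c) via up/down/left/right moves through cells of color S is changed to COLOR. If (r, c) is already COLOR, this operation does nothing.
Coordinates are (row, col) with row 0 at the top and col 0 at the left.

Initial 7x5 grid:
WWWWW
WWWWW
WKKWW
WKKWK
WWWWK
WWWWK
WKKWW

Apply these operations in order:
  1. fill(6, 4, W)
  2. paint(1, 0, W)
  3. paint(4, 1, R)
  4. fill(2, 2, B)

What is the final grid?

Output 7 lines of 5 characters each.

After op 1 fill(6,4,W) [0 cells changed]:
WWWWW
WWWWW
WKKWW
WKKWK
WWWWK
WWWWK
WKKWW
After op 2 paint(1,0,W):
WWWWW
WWWWW
WKKWW
WKKWK
WWWWK
WWWWK
WKKWW
After op 3 paint(4,1,R):
WWWWW
WWWWW
WKKWW
WKKWK
WRWWK
WWWWK
WKKWW
After op 4 fill(2,2,B) [4 cells changed]:
WWWWW
WWWWW
WBBWW
WBBWK
WRWWK
WWWWK
WKKWW

Answer: WWWWW
WWWWW
WBBWW
WBBWK
WRWWK
WWWWK
WKKWW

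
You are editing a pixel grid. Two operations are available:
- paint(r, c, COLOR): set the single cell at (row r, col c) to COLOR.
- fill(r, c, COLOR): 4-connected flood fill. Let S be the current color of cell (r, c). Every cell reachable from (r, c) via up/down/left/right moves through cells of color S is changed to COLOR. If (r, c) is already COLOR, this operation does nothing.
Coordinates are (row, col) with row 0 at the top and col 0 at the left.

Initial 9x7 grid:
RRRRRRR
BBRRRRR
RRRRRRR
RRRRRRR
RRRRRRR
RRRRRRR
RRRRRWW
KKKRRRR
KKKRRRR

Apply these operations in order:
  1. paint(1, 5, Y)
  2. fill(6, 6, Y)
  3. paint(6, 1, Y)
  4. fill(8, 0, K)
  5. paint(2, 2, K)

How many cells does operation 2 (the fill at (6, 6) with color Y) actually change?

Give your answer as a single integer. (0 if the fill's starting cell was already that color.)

Answer: 2

Derivation:
After op 1 paint(1,5,Y):
RRRRRRR
BBRRRYR
RRRRRRR
RRRRRRR
RRRRRRR
RRRRRRR
RRRRRWW
KKKRRRR
KKKRRRR
After op 2 fill(6,6,Y) [2 cells changed]:
RRRRRRR
BBRRRYR
RRRRRRR
RRRRRRR
RRRRRRR
RRRRRRR
RRRRRYY
KKKRRRR
KKKRRRR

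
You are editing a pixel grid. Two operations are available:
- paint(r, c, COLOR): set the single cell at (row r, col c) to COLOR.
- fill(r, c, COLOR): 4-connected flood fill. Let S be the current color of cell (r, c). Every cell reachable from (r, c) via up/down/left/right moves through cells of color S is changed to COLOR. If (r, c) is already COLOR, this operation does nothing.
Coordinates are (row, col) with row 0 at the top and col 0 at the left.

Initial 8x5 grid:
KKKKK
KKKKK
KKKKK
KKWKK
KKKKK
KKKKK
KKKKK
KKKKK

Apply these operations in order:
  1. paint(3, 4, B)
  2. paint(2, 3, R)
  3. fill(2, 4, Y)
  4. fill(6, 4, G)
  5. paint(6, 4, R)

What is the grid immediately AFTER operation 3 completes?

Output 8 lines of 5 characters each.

Answer: YYYYY
YYYYY
YYYRY
YYWYB
YYYYY
YYYYY
YYYYY
YYYYY

Derivation:
After op 1 paint(3,4,B):
KKKKK
KKKKK
KKKKK
KKWKB
KKKKK
KKKKK
KKKKK
KKKKK
After op 2 paint(2,3,R):
KKKKK
KKKKK
KKKRK
KKWKB
KKKKK
KKKKK
KKKKK
KKKKK
After op 3 fill(2,4,Y) [37 cells changed]:
YYYYY
YYYYY
YYYRY
YYWYB
YYYYY
YYYYY
YYYYY
YYYYY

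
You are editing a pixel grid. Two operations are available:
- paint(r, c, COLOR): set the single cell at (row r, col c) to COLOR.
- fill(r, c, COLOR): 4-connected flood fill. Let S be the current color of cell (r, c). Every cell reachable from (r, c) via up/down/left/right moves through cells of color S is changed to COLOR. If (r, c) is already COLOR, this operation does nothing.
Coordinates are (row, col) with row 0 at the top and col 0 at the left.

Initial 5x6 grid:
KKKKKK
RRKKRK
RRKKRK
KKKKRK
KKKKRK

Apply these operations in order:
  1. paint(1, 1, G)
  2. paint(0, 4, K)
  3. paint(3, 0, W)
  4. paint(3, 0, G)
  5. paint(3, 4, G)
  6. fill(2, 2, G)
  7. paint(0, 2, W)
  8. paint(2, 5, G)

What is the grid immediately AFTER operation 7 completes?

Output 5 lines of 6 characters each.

After op 1 paint(1,1,G):
KKKKKK
RGKKRK
RRKKRK
KKKKRK
KKKKRK
After op 2 paint(0,4,K):
KKKKKK
RGKKRK
RRKKRK
KKKKRK
KKKKRK
After op 3 paint(3,0,W):
KKKKKK
RGKKRK
RRKKRK
WKKKRK
KKKKRK
After op 4 paint(3,0,G):
KKKKKK
RGKKRK
RRKKRK
GKKKRK
KKKKRK
After op 5 paint(3,4,G):
KKKKKK
RGKKRK
RRKKRK
GKKKGK
KKKKRK
After op 6 fill(2,2,G) [21 cells changed]:
GGGGGG
RGGGRG
RRGGRG
GGGGGG
GGGGRG
After op 7 paint(0,2,W):
GGWGGG
RGGGRG
RRGGRG
GGGGGG
GGGGRG

Answer: GGWGGG
RGGGRG
RRGGRG
GGGGGG
GGGGRG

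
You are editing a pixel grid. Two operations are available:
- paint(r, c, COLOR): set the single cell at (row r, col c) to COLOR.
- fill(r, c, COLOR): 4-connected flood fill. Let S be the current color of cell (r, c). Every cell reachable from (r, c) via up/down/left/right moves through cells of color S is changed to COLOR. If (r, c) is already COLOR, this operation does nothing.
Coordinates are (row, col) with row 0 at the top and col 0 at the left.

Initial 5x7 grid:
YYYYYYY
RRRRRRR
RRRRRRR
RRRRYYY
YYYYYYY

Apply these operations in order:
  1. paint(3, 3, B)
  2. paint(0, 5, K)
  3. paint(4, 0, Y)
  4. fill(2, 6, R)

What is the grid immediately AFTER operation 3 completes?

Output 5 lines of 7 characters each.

Answer: YYYYYKY
RRRRRRR
RRRRRRR
RRRBYYY
YYYYYYY

Derivation:
After op 1 paint(3,3,B):
YYYYYYY
RRRRRRR
RRRRRRR
RRRBYYY
YYYYYYY
After op 2 paint(0,5,K):
YYYYYKY
RRRRRRR
RRRRRRR
RRRBYYY
YYYYYYY
After op 3 paint(4,0,Y):
YYYYYKY
RRRRRRR
RRRRRRR
RRRBYYY
YYYYYYY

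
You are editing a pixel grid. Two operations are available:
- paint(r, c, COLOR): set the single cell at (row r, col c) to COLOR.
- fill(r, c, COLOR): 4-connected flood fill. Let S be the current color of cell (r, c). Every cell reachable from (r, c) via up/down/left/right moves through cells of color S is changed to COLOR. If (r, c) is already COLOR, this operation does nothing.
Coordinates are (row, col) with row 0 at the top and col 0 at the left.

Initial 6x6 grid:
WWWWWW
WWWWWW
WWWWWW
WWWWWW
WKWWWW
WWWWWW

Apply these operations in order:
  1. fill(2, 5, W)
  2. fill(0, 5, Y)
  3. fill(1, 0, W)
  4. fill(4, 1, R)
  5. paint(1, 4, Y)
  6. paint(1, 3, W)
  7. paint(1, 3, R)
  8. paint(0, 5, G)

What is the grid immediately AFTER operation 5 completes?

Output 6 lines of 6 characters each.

Answer: WWWWWW
WWWWYW
WWWWWW
WWWWWW
WRWWWW
WWWWWW

Derivation:
After op 1 fill(2,5,W) [0 cells changed]:
WWWWWW
WWWWWW
WWWWWW
WWWWWW
WKWWWW
WWWWWW
After op 2 fill(0,5,Y) [35 cells changed]:
YYYYYY
YYYYYY
YYYYYY
YYYYYY
YKYYYY
YYYYYY
After op 3 fill(1,0,W) [35 cells changed]:
WWWWWW
WWWWWW
WWWWWW
WWWWWW
WKWWWW
WWWWWW
After op 4 fill(4,1,R) [1 cells changed]:
WWWWWW
WWWWWW
WWWWWW
WWWWWW
WRWWWW
WWWWWW
After op 5 paint(1,4,Y):
WWWWWW
WWWWYW
WWWWWW
WWWWWW
WRWWWW
WWWWWW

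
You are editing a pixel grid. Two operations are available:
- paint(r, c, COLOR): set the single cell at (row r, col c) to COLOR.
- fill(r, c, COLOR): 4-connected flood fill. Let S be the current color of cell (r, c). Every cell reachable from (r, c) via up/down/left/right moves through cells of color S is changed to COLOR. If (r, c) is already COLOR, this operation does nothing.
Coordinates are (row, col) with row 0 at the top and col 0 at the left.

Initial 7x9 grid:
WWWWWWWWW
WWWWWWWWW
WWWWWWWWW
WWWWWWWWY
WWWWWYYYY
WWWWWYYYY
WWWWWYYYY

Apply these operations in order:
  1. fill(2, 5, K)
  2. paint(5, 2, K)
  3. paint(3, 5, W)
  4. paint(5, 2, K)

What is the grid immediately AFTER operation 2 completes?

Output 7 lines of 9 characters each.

After op 1 fill(2,5,K) [50 cells changed]:
KKKKKKKKK
KKKKKKKKK
KKKKKKKKK
KKKKKKKKY
KKKKKYYYY
KKKKKYYYY
KKKKKYYYY
After op 2 paint(5,2,K):
KKKKKKKKK
KKKKKKKKK
KKKKKKKKK
KKKKKKKKY
KKKKKYYYY
KKKKKYYYY
KKKKKYYYY

Answer: KKKKKKKKK
KKKKKKKKK
KKKKKKKKK
KKKKKKKKY
KKKKKYYYY
KKKKKYYYY
KKKKKYYYY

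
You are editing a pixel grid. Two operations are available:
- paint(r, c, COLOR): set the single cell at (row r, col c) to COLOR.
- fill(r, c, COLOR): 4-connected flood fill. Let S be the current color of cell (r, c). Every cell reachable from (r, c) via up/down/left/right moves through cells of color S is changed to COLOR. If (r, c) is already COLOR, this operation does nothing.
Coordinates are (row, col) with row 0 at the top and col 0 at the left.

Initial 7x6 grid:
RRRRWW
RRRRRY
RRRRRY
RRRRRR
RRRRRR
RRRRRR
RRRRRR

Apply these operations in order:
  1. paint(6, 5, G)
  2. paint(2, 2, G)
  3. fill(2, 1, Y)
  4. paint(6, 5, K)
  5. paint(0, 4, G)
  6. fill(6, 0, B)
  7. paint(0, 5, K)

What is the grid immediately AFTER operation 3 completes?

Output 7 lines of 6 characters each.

After op 1 paint(6,5,G):
RRRRWW
RRRRRY
RRRRRY
RRRRRR
RRRRRR
RRRRRR
RRRRRG
After op 2 paint(2,2,G):
RRRRWW
RRRRRY
RRGRRY
RRRRRR
RRRRRR
RRRRRR
RRRRRG
After op 3 fill(2,1,Y) [36 cells changed]:
YYYYWW
YYYYYY
YYGYYY
YYYYYY
YYYYYY
YYYYYY
YYYYYG

Answer: YYYYWW
YYYYYY
YYGYYY
YYYYYY
YYYYYY
YYYYYY
YYYYYG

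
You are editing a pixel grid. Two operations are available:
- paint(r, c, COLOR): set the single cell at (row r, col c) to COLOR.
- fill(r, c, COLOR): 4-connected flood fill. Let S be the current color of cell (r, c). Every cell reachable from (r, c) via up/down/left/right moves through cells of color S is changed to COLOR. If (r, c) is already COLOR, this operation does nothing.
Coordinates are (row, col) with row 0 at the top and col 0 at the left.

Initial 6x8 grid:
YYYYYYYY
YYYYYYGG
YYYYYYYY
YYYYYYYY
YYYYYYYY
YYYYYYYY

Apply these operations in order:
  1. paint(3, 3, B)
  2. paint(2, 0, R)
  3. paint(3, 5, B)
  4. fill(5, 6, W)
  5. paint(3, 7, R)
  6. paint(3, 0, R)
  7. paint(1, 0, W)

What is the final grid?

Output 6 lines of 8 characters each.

Answer: WWWWWWWW
WWWWWWGG
RWWWWWWW
RWWBWBWR
WWWWWWWW
WWWWWWWW

Derivation:
After op 1 paint(3,3,B):
YYYYYYYY
YYYYYYGG
YYYYYYYY
YYYBYYYY
YYYYYYYY
YYYYYYYY
After op 2 paint(2,0,R):
YYYYYYYY
YYYYYYGG
RYYYYYYY
YYYBYYYY
YYYYYYYY
YYYYYYYY
After op 3 paint(3,5,B):
YYYYYYYY
YYYYYYGG
RYYYYYYY
YYYBYBYY
YYYYYYYY
YYYYYYYY
After op 4 fill(5,6,W) [43 cells changed]:
WWWWWWWW
WWWWWWGG
RWWWWWWW
WWWBWBWW
WWWWWWWW
WWWWWWWW
After op 5 paint(3,7,R):
WWWWWWWW
WWWWWWGG
RWWWWWWW
WWWBWBWR
WWWWWWWW
WWWWWWWW
After op 6 paint(3,0,R):
WWWWWWWW
WWWWWWGG
RWWWWWWW
RWWBWBWR
WWWWWWWW
WWWWWWWW
After op 7 paint(1,0,W):
WWWWWWWW
WWWWWWGG
RWWWWWWW
RWWBWBWR
WWWWWWWW
WWWWWWWW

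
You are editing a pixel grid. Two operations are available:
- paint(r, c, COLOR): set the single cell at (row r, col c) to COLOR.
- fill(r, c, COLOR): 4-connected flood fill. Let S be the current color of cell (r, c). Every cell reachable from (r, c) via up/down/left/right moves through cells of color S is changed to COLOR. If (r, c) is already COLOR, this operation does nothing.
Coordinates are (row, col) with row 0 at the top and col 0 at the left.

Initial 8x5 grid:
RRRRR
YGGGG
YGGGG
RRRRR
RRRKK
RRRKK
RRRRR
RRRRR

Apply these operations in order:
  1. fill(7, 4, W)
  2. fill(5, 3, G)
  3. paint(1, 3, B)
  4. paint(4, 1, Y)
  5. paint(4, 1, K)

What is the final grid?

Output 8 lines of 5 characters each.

Answer: RRRRR
YGGBG
YGGGG
WWWWW
WKWGG
WWWGG
WWWWW
WWWWW

Derivation:
After op 1 fill(7,4,W) [21 cells changed]:
RRRRR
YGGGG
YGGGG
WWWWW
WWWKK
WWWKK
WWWWW
WWWWW
After op 2 fill(5,3,G) [4 cells changed]:
RRRRR
YGGGG
YGGGG
WWWWW
WWWGG
WWWGG
WWWWW
WWWWW
After op 3 paint(1,3,B):
RRRRR
YGGBG
YGGGG
WWWWW
WWWGG
WWWGG
WWWWW
WWWWW
After op 4 paint(4,1,Y):
RRRRR
YGGBG
YGGGG
WWWWW
WYWGG
WWWGG
WWWWW
WWWWW
After op 5 paint(4,1,K):
RRRRR
YGGBG
YGGGG
WWWWW
WKWGG
WWWGG
WWWWW
WWWWW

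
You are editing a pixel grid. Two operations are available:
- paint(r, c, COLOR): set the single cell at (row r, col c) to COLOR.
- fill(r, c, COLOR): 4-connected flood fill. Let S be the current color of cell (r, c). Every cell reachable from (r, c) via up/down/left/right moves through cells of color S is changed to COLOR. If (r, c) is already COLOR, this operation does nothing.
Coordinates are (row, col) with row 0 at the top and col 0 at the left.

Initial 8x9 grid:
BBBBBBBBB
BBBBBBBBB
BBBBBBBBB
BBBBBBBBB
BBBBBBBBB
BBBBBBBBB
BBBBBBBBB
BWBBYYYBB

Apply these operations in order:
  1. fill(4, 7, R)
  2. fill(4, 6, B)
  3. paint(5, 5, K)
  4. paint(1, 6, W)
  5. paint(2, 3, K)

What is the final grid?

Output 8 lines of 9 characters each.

After op 1 fill(4,7,R) [68 cells changed]:
RRRRRRRRR
RRRRRRRRR
RRRRRRRRR
RRRRRRRRR
RRRRRRRRR
RRRRRRRRR
RRRRRRRRR
RWRRYYYRR
After op 2 fill(4,6,B) [68 cells changed]:
BBBBBBBBB
BBBBBBBBB
BBBBBBBBB
BBBBBBBBB
BBBBBBBBB
BBBBBBBBB
BBBBBBBBB
BWBBYYYBB
After op 3 paint(5,5,K):
BBBBBBBBB
BBBBBBBBB
BBBBBBBBB
BBBBBBBBB
BBBBBBBBB
BBBBBKBBB
BBBBBBBBB
BWBBYYYBB
After op 4 paint(1,6,W):
BBBBBBBBB
BBBBBBWBB
BBBBBBBBB
BBBBBBBBB
BBBBBBBBB
BBBBBKBBB
BBBBBBBBB
BWBBYYYBB
After op 5 paint(2,3,K):
BBBBBBBBB
BBBBBBWBB
BBBKBBBBB
BBBBBBBBB
BBBBBBBBB
BBBBBKBBB
BBBBBBBBB
BWBBYYYBB

Answer: BBBBBBBBB
BBBBBBWBB
BBBKBBBBB
BBBBBBBBB
BBBBBBBBB
BBBBBKBBB
BBBBBBBBB
BWBBYYYBB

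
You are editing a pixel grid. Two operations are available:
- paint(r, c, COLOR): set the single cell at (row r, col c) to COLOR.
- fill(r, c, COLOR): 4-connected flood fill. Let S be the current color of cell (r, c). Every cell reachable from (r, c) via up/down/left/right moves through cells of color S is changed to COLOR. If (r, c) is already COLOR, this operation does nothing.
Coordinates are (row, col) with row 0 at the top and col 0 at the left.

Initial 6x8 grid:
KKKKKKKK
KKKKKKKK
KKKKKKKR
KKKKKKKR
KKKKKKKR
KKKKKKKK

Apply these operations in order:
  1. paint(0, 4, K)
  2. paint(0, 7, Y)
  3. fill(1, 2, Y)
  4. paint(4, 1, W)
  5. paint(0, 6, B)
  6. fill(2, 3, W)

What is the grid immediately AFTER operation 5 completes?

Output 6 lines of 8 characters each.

After op 1 paint(0,4,K):
KKKKKKKK
KKKKKKKK
KKKKKKKR
KKKKKKKR
KKKKKKKR
KKKKKKKK
After op 2 paint(0,7,Y):
KKKKKKKY
KKKKKKKK
KKKKKKKR
KKKKKKKR
KKKKKKKR
KKKKKKKK
After op 3 fill(1,2,Y) [44 cells changed]:
YYYYYYYY
YYYYYYYY
YYYYYYYR
YYYYYYYR
YYYYYYYR
YYYYYYYY
After op 4 paint(4,1,W):
YYYYYYYY
YYYYYYYY
YYYYYYYR
YYYYYYYR
YWYYYYYR
YYYYYYYY
After op 5 paint(0,6,B):
YYYYYYBY
YYYYYYYY
YYYYYYYR
YYYYYYYR
YWYYYYYR
YYYYYYYY

Answer: YYYYYYBY
YYYYYYYY
YYYYYYYR
YYYYYYYR
YWYYYYYR
YYYYYYYY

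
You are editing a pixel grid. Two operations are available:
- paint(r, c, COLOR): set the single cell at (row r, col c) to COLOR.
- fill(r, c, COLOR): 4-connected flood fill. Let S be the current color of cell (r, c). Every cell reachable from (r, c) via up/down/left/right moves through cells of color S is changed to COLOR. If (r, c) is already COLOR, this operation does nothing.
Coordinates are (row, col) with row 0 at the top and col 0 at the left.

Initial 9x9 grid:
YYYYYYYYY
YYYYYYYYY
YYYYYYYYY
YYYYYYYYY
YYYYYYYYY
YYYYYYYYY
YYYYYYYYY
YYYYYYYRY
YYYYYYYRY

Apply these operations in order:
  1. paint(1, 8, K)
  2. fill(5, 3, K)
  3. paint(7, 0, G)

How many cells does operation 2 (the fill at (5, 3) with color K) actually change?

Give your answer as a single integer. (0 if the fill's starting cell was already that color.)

After op 1 paint(1,8,K):
YYYYYYYYY
YYYYYYYYK
YYYYYYYYY
YYYYYYYYY
YYYYYYYYY
YYYYYYYYY
YYYYYYYYY
YYYYYYYRY
YYYYYYYRY
After op 2 fill(5,3,K) [78 cells changed]:
KKKKKKKKK
KKKKKKKKK
KKKKKKKKK
KKKKKKKKK
KKKKKKKKK
KKKKKKKKK
KKKKKKKKK
KKKKKKKRK
KKKKKKKRK

Answer: 78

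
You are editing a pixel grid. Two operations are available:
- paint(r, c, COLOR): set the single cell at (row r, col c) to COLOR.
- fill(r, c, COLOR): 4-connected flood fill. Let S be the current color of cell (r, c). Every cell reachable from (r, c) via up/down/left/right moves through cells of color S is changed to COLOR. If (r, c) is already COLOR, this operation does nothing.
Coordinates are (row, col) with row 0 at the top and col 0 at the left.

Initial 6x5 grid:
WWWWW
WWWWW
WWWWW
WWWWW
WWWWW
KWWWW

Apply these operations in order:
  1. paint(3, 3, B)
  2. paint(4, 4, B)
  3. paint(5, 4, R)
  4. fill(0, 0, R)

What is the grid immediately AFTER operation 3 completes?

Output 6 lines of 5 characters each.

After op 1 paint(3,3,B):
WWWWW
WWWWW
WWWWW
WWWBW
WWWWW
KWWWW
After op 2 paint(4,4,B):
WWWWW
WWWWW
WWWWW
WWWBW
WWWWB
KWWWW
After op 3 paint(5,4,R):
WWWWW
WWWWW
WWWWW
WWWBW
WWWWB
KWWWR

Answer: WWWWW
WWWWW
WWWWW
WWWBW
WWWWB
KWWWR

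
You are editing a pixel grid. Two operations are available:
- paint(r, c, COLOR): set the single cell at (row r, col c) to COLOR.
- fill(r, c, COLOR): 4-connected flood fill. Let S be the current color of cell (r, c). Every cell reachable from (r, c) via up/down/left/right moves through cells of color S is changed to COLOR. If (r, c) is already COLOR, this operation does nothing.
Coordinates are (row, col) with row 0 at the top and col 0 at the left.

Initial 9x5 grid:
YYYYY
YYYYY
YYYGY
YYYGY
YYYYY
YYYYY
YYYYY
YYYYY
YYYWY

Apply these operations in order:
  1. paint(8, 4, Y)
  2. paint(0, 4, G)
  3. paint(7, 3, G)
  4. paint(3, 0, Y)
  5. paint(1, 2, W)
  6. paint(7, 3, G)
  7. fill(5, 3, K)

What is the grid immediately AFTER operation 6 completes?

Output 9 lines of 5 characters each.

Answer: YYYYG
YYWYY
YYYGY
YYYGY
YYYYY
YYYYY
YYYYY
YYYGY
YYYWY

Derivation:
After op 1 paint(8,4,Y):
YYYYY
YYYYY
YYYGY
YYYGY
YYYYY
YYYYY
YYYYY
YYYYY
YYYWY
After op 2 paint(0,4,G):
YYYYG
YYYYY
YYYGY
YYYGY
YYYYY
YYYYY
YYYYY
YYYYY
YYYWY
After op 3 paint(7,3,G):
YYYYG
YYYYY
YYYGY
YYYGY
YYYYY
YYYYY
YYYYY
YYYGY
YYYWY
After op 4 paint(3,0,Y):
YYYYG
YYYYY
YYYGY
YYYGY
YYYYY
YYYYY
YYYYY
YYYGY
YYYWY
After op 5 paint(1,2,W):
YYYYG
YYWYY
YYYGY
YYYGY
YYYYY
YYYYY
YYYYY
YYYGY
YYYWY
After op 6 paint(7,3,G):
YYYYG
YYWYY
YYYGY
YYYGY
YYYYY
YYYYY
YYYYY
YYYGY
YYYWY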